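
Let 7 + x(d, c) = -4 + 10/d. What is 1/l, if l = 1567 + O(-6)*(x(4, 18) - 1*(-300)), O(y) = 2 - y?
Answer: 1/3899 ≈ 0.00025648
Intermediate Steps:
x(d, c) = -11 + 10/d (x(d, c) = -7 + (-4 + 10/d) = -11 + 10/d)
l = 3899 (l = 1567 + (2 - 1*(-6))*((-11 + 10/4) - 1*(-300)) = 1567 + (2 + 6)*((-11 + 10*(¼)) + 300) = 1567 + 8*((-11 + 5/2) + 300) = 1567 + 8*(-17/2 + 300) = 1567 + 8*(583/2) = 1567 + 2332 = 3899)
1/l = 1/3899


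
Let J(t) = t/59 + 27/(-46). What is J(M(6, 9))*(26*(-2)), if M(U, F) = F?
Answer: 30654/1357 ≈ 22.590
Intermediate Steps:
J(t) = -27/46 + t/59 (J(t) = t*(1/59) + 27*(-1/46) = t/59 - 27/46 = -27/46 + t/59)
J(M(6, 9))*(26*(-2)) = (-27/46 + (1/59)*9)*(26*(-2)) = (-27/46 + 9/59)*(-52) = -1179/2714*(-52) = 30654/1357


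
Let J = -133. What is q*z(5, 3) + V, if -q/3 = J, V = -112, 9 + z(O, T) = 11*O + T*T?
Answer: 21833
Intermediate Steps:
z(O, T) = -9 + T² + 11*O (z(O, T) = -9 + (11*O + T*T) = -9 + (11*O + T²) = -9 + (T² + 11*O) = -9 + T² + 11*O)
q = 399 (q = -3*(-133) = 399)
q*z(5, 3) + V = 399*(-9 + 3² + 11*5) - 112 = 399*(-9 + 9 + 55) - 112 = 399*55 - 112 = 21945 - 112 = 21833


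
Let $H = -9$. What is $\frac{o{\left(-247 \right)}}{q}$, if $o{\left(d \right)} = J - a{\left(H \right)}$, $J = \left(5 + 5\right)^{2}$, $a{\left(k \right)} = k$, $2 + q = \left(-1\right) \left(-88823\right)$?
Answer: $\frac{109}{88821} \approx 0.0012272$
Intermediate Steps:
$q = 88821$ ($q = -2 - -88823 = -2 + 88823 = 88821$)
$J = 100$ ($J = 10^{2} = 100$)
$o{\left(d \right)} = 109$ ($o{\left(d \right)} = 100 - -9 = 100 + 9 = 109$)
$\frac{o{\left(-247 \right)}}{q} = \frac{109}{88821}$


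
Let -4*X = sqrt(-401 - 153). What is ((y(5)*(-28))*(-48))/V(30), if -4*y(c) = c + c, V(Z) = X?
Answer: -6720*I*sqrt(554)/277 ≈ -571.01*I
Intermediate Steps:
X = -I*sqrt(554)/4 (X = -sqrt(-401 - 153)/4 = -I*sqrt(554)/4 ≈ -5.8843*I)
V(Z) = -I*sqrt(554)/4
y(c) = -c/2 (y(c) = -(c + c)/4 = -c/2)
((y(5)*(-28))*(-48))/V(30) = ((-1/2*5*(-28))*(-48))/((-I*sqrt(554)/4)) = (-5/2*(-28)*(-48))*(2*I*sqrt(554)/277) = (70*(-48))*(2*I*sqrt(554)/277) = -6720*I*sqrt(554)/277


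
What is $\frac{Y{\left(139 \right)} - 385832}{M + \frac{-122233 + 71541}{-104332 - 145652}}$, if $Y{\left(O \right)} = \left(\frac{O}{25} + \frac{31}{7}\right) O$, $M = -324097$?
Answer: $\frac{600654662784}{506368835975} \approx 1.1862$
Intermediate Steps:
$Y{\left(O \right)} = O \left(\frac{31}{7} + \frac{O}{25}\right)$ ($Y{\left(O \right)} = \left(O \frac{1}{25} + 31 \cdot \frac{1}{7}\right) O = \left(\frac{O}{25} + \frac{31}{7}\right) O = \left(\frac{31}{7} + \frac{O}{25}\right) O = O \left(\frac{31}{7} + \frac{O}{25}\right)$)
$\frac{Y{\left(139 \right)} - 385832}{M + \frac{-122233 + 71541}{-104332 - 145652}} = \frac{\frac{1}{175} \cdot 139 \left(775 + 7 \cdot 139\right) - 385832}{-324097 + \frac{-122233 + 71541}{-104332 - 145652}} = \frac{\frac{1}{175} \cdot 139 \left(775 + 973\right) - 385832}{-324097 - \frac{50692}{-249984}} = \frac{\frac{1}{175} \cdot 139 \cdot 1748 - 385832}{-324097 - - \frac{12673}{62496}} = \frac{\frac{242972}{175} - 385832}{-324097 + \frac{12673}{62496}} = - \frac{67277628}{175 \left(- \frac{20254753439}{62496}\right)} = \left(- \frac{67277628}{175}\right) \left(- \frac{62496}{20254753439}\right) = \frac{600654662784}{506368835975}$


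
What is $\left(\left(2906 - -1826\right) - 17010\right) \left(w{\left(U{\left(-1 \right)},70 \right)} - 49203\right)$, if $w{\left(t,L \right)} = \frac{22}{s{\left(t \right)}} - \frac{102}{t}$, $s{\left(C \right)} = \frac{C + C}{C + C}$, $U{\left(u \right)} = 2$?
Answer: $604470496$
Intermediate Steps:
$s{\left(C \right)} = 1$ ($s{\left(C \right)} = \frac{2 C}{2 C} = 2 C \frac{1}{2 C} = 1$)
$w{\left(t,L \right)} = 22 - \frac{102}{t}$ ($w{\left(t,L \right)} = \frac{22}{1} - \frac{102}{t} = 22 \cdot 1 - \frac{102}{t} = 22 - \frac{102}{t}$)
$\left(\left(2906 - -1826\right) - 17010\right) \left(w{\left(U{\left(-1 \right)},70 \right)} - 49203\right) = \left(\left(2906 - -1826\right) - 17010\right) \left(\left(22 - \frac{102}{2}\right) - 49203\right) = \left(\left(2906 + 1826\right) - 17010\right) \left(\left(22 - 51\right) - 49203\right) = \left(4732 - 17010\right) \left(\left(22 - 51\right) - 49203\right) = - 12278 \left(-29 - 49203\right) = \left(-12278\right) \left(-49232\right) = 604470496$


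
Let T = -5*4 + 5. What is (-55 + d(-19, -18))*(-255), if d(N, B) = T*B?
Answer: -54825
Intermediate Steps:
T = -15 (T = -20 + 5 = -15)
d(N, B) = -15*B
(-55 + d(-19, -18))*(-255) = (-55 - 15*(-18))*(-255) = (-55 + 270)*(-255) = 215*(-255) = -54825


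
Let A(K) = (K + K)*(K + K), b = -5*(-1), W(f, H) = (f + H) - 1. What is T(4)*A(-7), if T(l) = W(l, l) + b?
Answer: 2352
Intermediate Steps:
W(f, H) = -1 + H + f (W(f, H) = (H + f) - 1 = -1 + H + f)
b = 5
T(l) = 4 + 2*l (T(l) = (-1 + l + l) + 5 = (-1 + 2*l) + 5 = 4 + 2*l)
A(K) = 4*K² (A(K) = (2*K)*(2*K) = 4*K²)
T(4)*A(-7) = (4 + 2*4)*(4*(-7)²) = (4 + 8)*(4*49) = 12*196 = 2352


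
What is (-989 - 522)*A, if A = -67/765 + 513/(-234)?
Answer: 68519317/19890 ≈ 3444.9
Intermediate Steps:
A = -45347/19890 (A = -67*1/765 + 513*(-1/234) = -67/765 - 57/26 = -45347/19890 ≈ -2.2799)
(-989 - 522)*A = (-989 - 522)*(-45347/19890) = -1511*(-45347/19890) = 68519317/19890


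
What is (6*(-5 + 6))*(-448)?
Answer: -2688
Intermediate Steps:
(6*(-5 + 6))*(-448) = (6*1)*(-448) = 6*(-448) = -2688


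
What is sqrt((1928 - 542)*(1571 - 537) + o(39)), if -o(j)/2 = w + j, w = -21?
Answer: 48*sqrt(622) ≈ 1197.1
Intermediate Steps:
o(j) = 42 - 2*j (o(j) = -2*(-21 + j) = 42 - 2*j)
sqrt((1928 - 542)*(1571 - 537) + o(39)) = sqrt((1928 - 542)*(1571 - 537) + (42 - 2*39)) = sqrt(1386*1034 + (42 - 78)) = sqrt(1433124 - 36) = sqrt(1433088) = 48*sqrt(622)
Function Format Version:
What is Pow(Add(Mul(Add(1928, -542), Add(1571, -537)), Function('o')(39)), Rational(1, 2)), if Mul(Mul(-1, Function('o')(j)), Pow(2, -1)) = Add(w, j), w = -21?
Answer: Mul(48, Pow(622, Rational(1, 2))) ≈ 1197.1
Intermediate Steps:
Function('o')(j) = Add(42, Mul(-2, j)) (Function('o')(j) = Mul(-2, Add(-21, j)) = Add(42, Mul(-2, j)))
Pow(Add(Mul(Add(1928, -542), Add(1571, -537)), Function('o')(39)), Rational(1, 2)) = Pow(Add(Mul(Add(1928, -542), Add(1571, -537)), Add(42, Mul(-2, 39))), Rational(1, 2)) = Pow(Add(Mul(1386, 1034), Add(42, -78)), Rational(1, 2)) = Pow(Add(1433124, -36), Rational(1, 2)) = Pow(1433088, Rational(1, 2)) = Mul(48, Pow(622, Rational(1, 2)))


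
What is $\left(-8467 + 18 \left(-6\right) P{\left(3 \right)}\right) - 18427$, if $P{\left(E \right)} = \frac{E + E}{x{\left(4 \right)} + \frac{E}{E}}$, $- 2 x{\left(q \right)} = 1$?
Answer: $-28190$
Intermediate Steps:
$x{\left(q \right)} = - \frac{1}{2}$ ($x{\left(q \right)} = \left(- \frac{1}{2}\right) 1 = - \frac{1}{2}$)
$P{\left(E \right)} = 4 E$ ($P{\left(E \right)} = \frac{E + E}{- \frac{1}{2} + \frac{E}{E}} = \frac{2 E}{- \frac{1}{2} + 1} = 2 E \frac{1}{\frac{1}{2}} = 2 E 2 = 4 E$)
$\left(-8467 + 18 \left(-6\right) P{\left(3 \right)}\right) - 18427 = \left(-8467 + 18 \left(-6\right) 4 \cdot 3\right) - 18427 = \left(-8467 - 1296\right) - 18427 = -9763 - 18427 = -28190$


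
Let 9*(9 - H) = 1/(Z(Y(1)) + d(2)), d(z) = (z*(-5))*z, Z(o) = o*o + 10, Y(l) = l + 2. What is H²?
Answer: 6724/81 ≈ 83.012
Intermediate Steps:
Y(l) = 2 + l
Z(o) = 10 + o² (Z(o) = o² + 10 = 10 + o²)
d(z) = -5*z² (d(z) = (-5*z)*z = -5*z²)
H = 82/9 (H = 9 - 1/(9*((10 + (2 + 1)²) - 5*2²)) = 9 - 1/(9*((10 + 3²) - 5*4)) = 9 - 1/(9*((10 + 9) - 20)) = 9 - 1/(9*(19 - 20)) = 9 - ⅑/(-1) = 9 - ⅑*(-1) = 9 + ⅑ = 82/9 ≈ 9.1111)
H² = (82/9)² = 6724/81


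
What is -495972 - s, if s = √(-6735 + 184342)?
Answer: -495972 - √177607 ≈ -4.9639e+5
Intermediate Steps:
s = √177607 ≈ 421.43
-495972 - s = -495972 - √177607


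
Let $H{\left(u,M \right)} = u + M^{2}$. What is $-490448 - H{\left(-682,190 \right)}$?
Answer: $-525866$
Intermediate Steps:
$-490448 - H{\left(-682,190 \right)} = -490448 - \left(-682 + 190^{2}\right) = -490448 - \left(-682 + 36100\right) = -490448 - 35418 = -525866$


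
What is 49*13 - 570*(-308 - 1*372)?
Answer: 388237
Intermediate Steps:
49*13 - 570*(-308 - 1*372) = 637 - 570*(-308 - 372) = 637 - 570*(-680) = 637 + 387600 = 388237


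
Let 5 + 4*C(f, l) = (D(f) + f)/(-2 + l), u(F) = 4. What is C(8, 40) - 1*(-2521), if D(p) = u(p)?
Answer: 191507/76 ≈ 2519.8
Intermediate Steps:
D(p) = 4
C(f, l) = -5/4 + (4 + f)/(4*(-2 + l)) (C(f, l) = -5/4 + ((4 + f)/(-2 + l))/4 = -5/4 + (4 + f)/(4*(-2 + l)))
C(8, 40) - 1*(-2521) = (14 + 8 - 5*40)/(4*(-2 + 40)) - 1*(-2521) = (¼)*(14 + 8 - 200)/38 + 2521 = (¼)*(1/38)*(-178) + 2521 = -89/76 + 2521 = 191507/76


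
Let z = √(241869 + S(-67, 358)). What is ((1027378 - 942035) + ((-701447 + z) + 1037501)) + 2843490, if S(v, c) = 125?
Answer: 3264887 + √241994 ≈ 3.2654e+6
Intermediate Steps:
z = √241994 (z = √(241869 + 125) = √241994 ≈ 491.93)
((1027378 - 942035) + ((-701447 + z) + 1037501)) + 2843490 = ((1027378 - 942035) + ((-701447 + √241994) + 1037501)) + 2843490 = (85343 + (336054 + √241994)) + 2843490 = (421397 + √241994) + 2843490 = 3264887 + √241994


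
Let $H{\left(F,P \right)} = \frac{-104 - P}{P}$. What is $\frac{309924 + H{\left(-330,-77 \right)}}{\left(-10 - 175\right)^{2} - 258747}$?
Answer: $- \frac{23864175}{17288194} \approx -1.3804$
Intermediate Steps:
$H{\left(F,P \right)} = \frac{-104 - P}{P}$
$\frac{309924 + H{\left(-330,-77 \right)}}{\left(-10 - 175\right)^{2} - 258747} = \frac{309924 + \frac{-104 - -77}{-77}}{\left(-10 - 175\right)^{2} - 258747} = \frac{309924 - \frac{-104 + 77}{77}}{\left(-10 - 175\right)^{2} - 258747} = \frac{309924 - - \frac{27}{77}}{\left(-185\right)^{2} - 258747} = \frac{309924 + \frac{27}{77}}{34225 - 258747} = \frac{23864175}{77 \left(-224522\right)} = \frac{23864175}{77} \left(- \frac{1}{224522}\right) = - \frac{23864175}{17288194}$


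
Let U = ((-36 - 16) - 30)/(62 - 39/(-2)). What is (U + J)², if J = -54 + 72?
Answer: 7672900/26569 ≈ 288.79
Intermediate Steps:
J = 18
U = -164/163 (U = (-52 - 30)/(62 - 39*(-½)) = -82/(62 + 39/2) = -82/163/2 = -82*2/163 = -164/163 ≈ -1.0061)
(U + J)² = (-164/163 + 18)² = (2770/163)² = 7672900/26569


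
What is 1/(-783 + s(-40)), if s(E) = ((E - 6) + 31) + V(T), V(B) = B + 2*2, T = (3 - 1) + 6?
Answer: -1/786 ≈ -0.0012723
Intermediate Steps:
T = 8 (T = 2 + 6 = 8)
V(B) = 4 + B (V(B) = B + 4 = 4 + B)
s(E) = 37 + E (s(E) = ((E - 6) + 31) + (4 + 8) = ((-6 + E) + 31) + 12 = (25 + E) + 12 = 37 + E)
1/(-783 + s(-40)) = 1/(-783 + (37 - 40)) = 1/(-783 - 3) = 1/(-786) = -1/786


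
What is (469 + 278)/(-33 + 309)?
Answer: 249/92 ≈ 2.7065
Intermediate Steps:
(469 + 278)/(-33 + 309) = 747/276 = 747*(1/276) = 249/92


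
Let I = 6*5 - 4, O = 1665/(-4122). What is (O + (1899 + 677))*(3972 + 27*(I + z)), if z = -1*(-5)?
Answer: 24772083/2 ≈ 1.2386e+7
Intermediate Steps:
O = -185/458 (O = 1665*(-1/4122) = -185/458 ≈ -0.40393)
I = 26 (I = 30 - 4 = 26)
z = 5
(O + (1899 + 677))*(3972 + 27*(I + z)) = (-185/458 + (1899 + 677))*(3972 + 27*(26 + 5)) = (-185/458 + 2576)*(3972 + 27*31) = 1179623*(3972 + 837)/458 = (1179623/458)*4809 = 24772083/2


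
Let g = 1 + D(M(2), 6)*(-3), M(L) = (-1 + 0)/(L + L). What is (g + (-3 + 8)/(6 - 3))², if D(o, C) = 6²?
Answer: 99856/9 ≈ 11095.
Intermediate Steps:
M(L) = -1/(2*L)
D(o, C) = 36
g = -107 (g = 1 + 36*(-3) = 1 - 108 = -107)
(g + (-3 + 8)/(6 - 3))² = (-107 + (-3 + 8)/(6 - 3))² = (-107 + 5/3)² = (-316/3)² = 99856/9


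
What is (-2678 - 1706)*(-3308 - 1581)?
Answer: 21433376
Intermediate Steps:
(-2678 - 1706)*(-3308 - 1581) = -4384*(-4889) = 21433376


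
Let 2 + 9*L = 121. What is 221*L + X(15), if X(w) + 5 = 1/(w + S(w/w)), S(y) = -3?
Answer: 105019/36 ≈ 2917.2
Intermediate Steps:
L = 119/9 (L = -2/9 + (⅑)*121 = -2/9 + 121/9 = 119/9 ≈ 13.222)
X(w) = -5 + 1/(-3 + w) (X(w) = -5 + 1/(w - 3) = -5 + 1/(-3 + w))
221*L + X(15) = 221*(119/9) + (16 - 5*15)/(-3 + 15) = 26299/9 + (16 - 75)/12 = 26299/9 + (1/12)*(-59) = 26299/9 - 59/12 = 105019/36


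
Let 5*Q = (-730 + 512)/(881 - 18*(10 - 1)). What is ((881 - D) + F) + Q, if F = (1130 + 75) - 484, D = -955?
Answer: 9192197/3595 ≈ 2556.9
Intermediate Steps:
Q = -218/3595 (Q = ((-730 + 512)/(881 - 18*(10 - 1)))/5 = (-218/(881 - 18*9))/5 = (-218/(881 - 162))/5 = (-218/719)/5 = (-218*1/719)/5 = (⅕)*(-218/719) = -218/3595 ≈ -0.060640)
F = 721 (F = 1205 - 484 = 721)
((881 - D) + F) + Q = ((881 - 1*(-955)) + 721) - 218/3595 = ((881 + 955) + 721) - 218/3595 = (1836 + 721) - 218/3595 = 2557 - 218/3595 = 9192197/3595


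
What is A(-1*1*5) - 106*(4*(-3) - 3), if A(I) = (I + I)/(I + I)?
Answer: 1591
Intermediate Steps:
A(I) = 1 (A(I) = (2*I)/((2*I)) = (2*I)*(1/(2*I)) = 1)
A(-1*1*5) - 106*(4*(-3) - 3) = 1 - 106*(4*(-3) - 3) = 1 - 106*(-12 - 3) = 1 - 106*(-15) = 1 + 1590 = 1591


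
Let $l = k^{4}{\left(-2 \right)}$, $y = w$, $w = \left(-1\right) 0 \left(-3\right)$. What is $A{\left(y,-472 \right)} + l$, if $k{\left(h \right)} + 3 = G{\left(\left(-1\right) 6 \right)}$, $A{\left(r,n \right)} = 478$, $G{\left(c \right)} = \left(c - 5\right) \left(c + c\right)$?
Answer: $276923359$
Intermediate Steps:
$G{\left(c \right)} = 2 c \left(-5 + c\right)$ ($G{\left(c \right)} = \left(-5 + c\right) 2 c = 2 c \left(-5 + c\right)$)
$w = 0$ ($w = 0 \left(-3\right) = 0$)
$y = 0$
$k{\left(h \right)} = 129$ ($k{\left(h \right)} = -3 + 2 \left(\left(-1\right) 6\right) \left(-5 - 6\right) = -3 + 2 \left(-6\right) \left(-5 - 6\right) = -3 + 2 \left(-6\right) \left(-11\right) = -3 + 132 = 129$)
$l = 276922881$ ($l = 129^{4} = 276922881$)
$A{\left(y,-472 \right)} + l = 478 + 276922881 = 276923359$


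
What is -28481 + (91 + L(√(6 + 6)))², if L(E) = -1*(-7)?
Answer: -18877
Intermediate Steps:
L(E) = 7
-28481 + (91 + L(√(6 + 6)))² = -28481 + (91 + 7)² = -28481 + 98² = -28481 + 9604 = -18877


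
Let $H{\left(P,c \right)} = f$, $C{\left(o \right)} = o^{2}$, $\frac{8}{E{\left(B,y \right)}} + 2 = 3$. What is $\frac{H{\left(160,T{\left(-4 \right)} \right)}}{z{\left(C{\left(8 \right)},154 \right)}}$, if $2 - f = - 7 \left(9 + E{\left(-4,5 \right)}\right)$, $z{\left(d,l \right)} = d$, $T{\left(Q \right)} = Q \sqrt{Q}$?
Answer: $\frac{121}{64} \approx 1.8906$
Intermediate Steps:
$E{\left(B,y \right)} = 8$ ($E{\left(B,y \right)} = \frac{8}{-2 + 3} = \frac{8}{1} = 8 \cdot 1 = 8$)
$T{\left(Q \right)} = Q^{\frac{3}{2}}$
$f = 121$ ($f = 2 - - 7 \left(9 + 8\right) = 2 - \left(-7\right) 17 = 2 - -119 = 2 + 119 = 121$)
$H{\left(P,c \right)} = 121$
$\frac{H{\left(160,T{\left(-4 \right)} \right)}}{z{\left(C{\left(8 \right)},154 \right)}} = \frac{121}{8^{2}} = \frac{121}{64}$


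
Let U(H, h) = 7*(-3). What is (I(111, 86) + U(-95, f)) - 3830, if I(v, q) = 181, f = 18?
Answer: -3670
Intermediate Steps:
U(H, h) = -21
(I(111, 86) + U(-95, f)) - 3830 = (181 - 21) - 3830 = 160 - 3830 = -3670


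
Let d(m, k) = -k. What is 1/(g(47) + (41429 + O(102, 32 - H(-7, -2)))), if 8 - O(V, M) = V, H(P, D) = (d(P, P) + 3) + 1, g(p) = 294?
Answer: 1/41629 ≈ 2.4022e-5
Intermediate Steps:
H(P, D) = 4 - P (H(P, D) = (-P + 3) + 1 = (3 - P) + 1 = 4 - P)
O(V, M) = 8 - V
1/(g(47) + (41429 + O(102, 32 - H(-7, -2)))) = 1/(294 + (41429 + (8 - 1*102))) = 1/(294 + (41429 + (8 - 102))) = 1/(294 + (41429 - 94)) = 1/(294 + 41335) = 1/41629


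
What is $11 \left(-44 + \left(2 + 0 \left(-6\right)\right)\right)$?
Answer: $-462$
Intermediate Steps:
$11 \left(-44 + \left(2 + 0 \left(-6\right)\right)\right) = 11 \left(-44 + \left(2 + 0\right)\right) = 11 \left(-44 + 2\right) = 11 \left(-42\right) = -462$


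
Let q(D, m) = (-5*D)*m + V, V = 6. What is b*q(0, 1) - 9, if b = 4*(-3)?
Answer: -81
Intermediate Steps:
q(D, m) = 6 - 5*D*m (q(D, m) = (-5*D)*m + 6 = -5*D*m + 6 = 6 - 5*D*m)
b = -12
b*q(0, 1) - 9 = -12*(6 - 5*0*1) - 9 = -12*(6 + 0) - 9 = -12*6 - 9 = -72 - 9 = -81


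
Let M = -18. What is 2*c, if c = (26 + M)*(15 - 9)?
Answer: 96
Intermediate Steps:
c = 48 (c = (26 - 18)*(15 - 9) = 8*6 = 48)
2*c = 2*48 = 96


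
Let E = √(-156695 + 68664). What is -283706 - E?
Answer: -283706 - I*√88031 ≈ -2.8371e+5 - 296.7*I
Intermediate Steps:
E = I*√88031 (E = √(-88031) = I*√88031 ≈ 296.7*I)
-283706 - E = -283706 - I*√88031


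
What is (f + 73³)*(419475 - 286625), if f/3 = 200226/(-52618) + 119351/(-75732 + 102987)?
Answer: 2470536809666238930/47803453 ≈ 5.1681e+10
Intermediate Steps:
f = 411425644/239017265 (f = 3*(200226/(-52618) + 119351/(-75732 + 102987)) = 3*(200226*(-1/52618) + 119351/27255) = 3*(-100113/26309 + 119351*(1/27255)) = 3*(-100113/26309 + 119351/27255) = 3*(411425644/717051795) = 411425644/239017265 ≈ 1.7213)
(f + 73³)*(419475 - 286625) = (411425644/239017265 + 73³)*(419475 - 286625) = (411425644/239017265 + 389017)*132850 = (92982190804149/239017265)*132850 = 2470536809666238930/47803453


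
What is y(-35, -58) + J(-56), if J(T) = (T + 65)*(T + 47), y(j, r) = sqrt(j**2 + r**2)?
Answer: -81 + sqrt(4589) ≈ -13.258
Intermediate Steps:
J(T) = (47 + T)*(65 + T) (J(T) = (65 + T)*(47 + T) = (47 + T)*(65 + T))
y(-35, -58) + J(-56) = sqrt((-35)**2 + (-58)**2) + (3055 + (-56)**2 + 112*(-56)) = sqrt(1225 + 3364) + (3055 + 3136 - 6272) = sqrt(4589) - 81 = -81 + sqrt(4589)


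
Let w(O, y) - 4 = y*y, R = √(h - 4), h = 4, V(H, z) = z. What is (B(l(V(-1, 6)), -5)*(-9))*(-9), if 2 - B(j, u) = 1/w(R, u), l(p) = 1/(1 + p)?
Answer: 4617/29 ≈ 159.21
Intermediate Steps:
R = 0 (R = √(4 - 4) = √0 = 0)
w(O, y) = 4 + y² (w(O, y) = 4 + y*y = 4 + y²)
B(j, u) = 2 - 1/(4 + u²)
(B(l(V(-1, 6)), -5)*(-9))*(-9) = (((7 + 2*(-5)²)/(4 + (-5)²))*(-9))*(-9) = (((7 + 2*25)/(4 + 25))*(-9))*(-9) = (((7 + 50)/29)*(-9))*(-9) = (((1/29)*57)*(-9))*(-9) = ((57/29)*(-9))*(-9) = -513/29*(-9) = 4617/29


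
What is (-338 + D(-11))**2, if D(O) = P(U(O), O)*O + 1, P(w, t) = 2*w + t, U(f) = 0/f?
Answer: 46656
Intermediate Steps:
U(f) = 0
P(w, t) = t + 2*w
D(O) = 1 + O**2 (D(O) = (O + 2*0)*O + 1 = (O + 0)*O + 1 = O*O + 1 = O**2 + 1 = 1 + O**2)
(-338 + D(-11))**2 = (-338 + (1 + (-11)**2))**2 = (-338 + (1 + 121))**2 = (-338 + 122)**2 = (-216)**2 = 46656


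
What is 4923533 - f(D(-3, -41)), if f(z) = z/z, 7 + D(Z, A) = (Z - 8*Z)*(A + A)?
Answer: 4923532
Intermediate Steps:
D(Z, A) = -7 - 14*A*Z (D(Z, A) = -7 + (Z - 8*Z)*(A + A) = -7 + (-7*Z)*(2*A) = -7 - 14*A*Z)
f(z) = 1
4923533 - f(D(-3, -41)) = 4923533 - 1*1 = 4923533 - 1 = 4923532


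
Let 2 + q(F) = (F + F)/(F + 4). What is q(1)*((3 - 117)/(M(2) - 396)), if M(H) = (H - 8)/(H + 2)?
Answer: -608/1325 ≈ -0.45887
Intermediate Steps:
M(H) = (-8 + H)/(2 + H)
q(F) = -2 + 2*F/(4 + F) (q(F) = -2 + (F + F)/(F + 4) = -2 + (2*F)/(4 + F) = -2 + 2*F/(4 + F))
q(1)*((3 - 117)/(M(2) - 396)) = (-8/(4 + 1))*((3 - 117)/((-8 + 2)/(2 + 2) - 396)) = (-8/5)*(-114/(-6/4 - 396)) = (-8*⅕)*(-114/((¼)*(-6) - 396)) = -(-912)/(5*(-3/2 - 396)) = -(-912)/(5*(-795/2)) = -(-912)*(-2)/(5*795) = -8/5*76/265 = -608/1325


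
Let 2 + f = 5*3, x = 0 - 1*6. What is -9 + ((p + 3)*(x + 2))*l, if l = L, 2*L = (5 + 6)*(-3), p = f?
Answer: 1047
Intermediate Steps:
x = -6 (x = 0 - 6 = -6)
f = 13 (f = -2 + 5*3 = -2 + 15 = 13)
p = 13
L = -33/2 (L = ((5 + 6)*(-3))/2 = (11*(-3))/2 = (1/2)*(-33) = -33/2 ≈ -16.500)
l = -33/2 ≈ -16.500
-9 + ((p + 3)*(x + 2))*l = -9 + ((13 + 3)*(-6 + 2))*(-33/2) = -9 + (16*(-4))*(-33/2) = -9 - 64*(-33/2) = -9 + 1056 = 1047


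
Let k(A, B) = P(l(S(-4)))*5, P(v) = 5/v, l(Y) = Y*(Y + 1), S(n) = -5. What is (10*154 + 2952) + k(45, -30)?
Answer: 17973/4 ≈ 4493.3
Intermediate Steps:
l(Y) = Y*(1 + Y)
k(A, B) = 5/4 (k(A, B) = (5/((-5*(1 - 5))))*5 = (5/((-5*(-4))))*5 = (5/20)*5 = (5*(1/20))*5 = (¼)*5 = 5/4)
(10*154 + 2952) + k(45, -30) = (10*154 + 2952) + 5/4 = (1540 + 2952) + 5/4 = 4492 + 5/4 = 17973/4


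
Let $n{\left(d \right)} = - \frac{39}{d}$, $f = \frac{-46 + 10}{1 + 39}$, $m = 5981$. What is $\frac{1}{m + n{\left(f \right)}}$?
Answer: $\frac{3}{18073} \approx 0.00016599$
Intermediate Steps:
$f = - \frac{9}{10}$ ($f = - \frac{36}{40} = \left(-36\right) \frac{1}{40} = - \frac{9}{10} \approx -0.9$)
$\frac{1}{m + n{\left(f \right)}} = \frac{1}{5981 - \frac{39}{- \frac{9}{10}}} = \frac{1}{5981 - - \frac{130}{3}} = \frac{1}{5981 + \frac{130}{3}} = \frac{1}{\frac{18073}{3}} = \frac{3}{18073}$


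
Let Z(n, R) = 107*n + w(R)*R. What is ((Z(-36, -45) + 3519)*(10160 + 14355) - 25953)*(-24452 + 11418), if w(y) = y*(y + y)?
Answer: 58340812212732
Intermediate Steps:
w(y) = 2*y**2 (w(y) = y*(2*y) = 2*y**2)
Z(n, R) = 2*R**3 + 107*n (Z(n, R) = 107*n + (2*R**2)*R = 107*n + 2*R**3 = 2*R**3 + 107*n)
((Z(-36, -45) + 3519)*(10160 + 14355) - 25953)*(-24452 + 11418) = (((2*(-45)**3 + 107*(-36)) + 3519)*(10160 + 14355) - 25953)*(-24452 + 11418) = (((2*(-91125) - 3852) + 3519)*24515 - 25953)*(-13034) = (((-182250 - 3852) + 3519)*24515 - 25953)*(-13034) = ((-186102 + 3519)*24515 - 25953)*(-13034) = (-182583*24515 - 25953)*(-13034) = (-4476022245 - 25953)*(-13034) = -4476048198*(-13034) = 58340812212732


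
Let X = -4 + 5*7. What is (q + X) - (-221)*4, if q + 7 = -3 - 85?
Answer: 820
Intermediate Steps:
q = -95 (q = -7 + (-3 - 85) = -7 - 88 = -95)
X = 31 (X = -4 + 35 = 31)
(q + X) - (-221)*4 = (-95 + 31) - (-221)*4 = -64 - 1*(-884) = -64 + 884 = 820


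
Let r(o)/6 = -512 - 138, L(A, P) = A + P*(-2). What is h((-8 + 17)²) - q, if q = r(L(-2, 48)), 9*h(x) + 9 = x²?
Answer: 4628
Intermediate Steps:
L(A, P) = A - 2*P
h(x) = -1 + x²/9
r(o) = -3900 (r(o) = 6*(-512 - 138) = 6*(-650) = -3900)
q = -3900
h((-8 + 17)²) - q = (-1 + ((-8 + 17)²)²/9) - 1*(-3900) = (-1 + (9²)²/9) + 3900 = (-1 + (⅑)*81²) + 3900 = (-1 + (⅑)*6561) + 3900 = (-1 + 729) + 3900 = 728 + 3900 = 4628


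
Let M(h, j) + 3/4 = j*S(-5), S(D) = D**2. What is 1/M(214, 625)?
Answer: 4/62497 ≈ 6.4003e-5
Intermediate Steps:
M(h, j) = -3/4 + 25*j (M(h, j) = -3/4 + j*(-5)**2 = -3/4 + j*25 = -3/4 + 25*j)
1/M(214, 625) = 1/(-3/4 + 25*625) = 1/(-3/4 + 15625) = 1/(62497/4) = 4/62497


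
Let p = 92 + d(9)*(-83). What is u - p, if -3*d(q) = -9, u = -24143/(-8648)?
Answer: 1381879/8648 ≈ 159.79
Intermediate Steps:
u = 24143/8648 (u = -24143*(-1/8648) = 24143/8648 ≈ 2.7917)
d(q) = 3 (d(q) = -1/3*(-9) = 3)
p = -157 (p = 92 + 3*(-83) = 92 - 249 = -157)
u - p = 24143/8648 - 1*(-157) = 24143/8648 + 157 = 1381879/8648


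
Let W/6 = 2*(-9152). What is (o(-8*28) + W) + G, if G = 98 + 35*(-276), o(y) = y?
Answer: -119610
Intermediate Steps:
W = -109824 (W = 6*(2*(-9152)) = 6*(-18304) = -109824)
G = -9562 (G = 98 - 9660 = -9562)
(o(-8*28) + W) + G = (-8*28 - 109824) - 9562 = (-224 - 109824) - 9562 = -110048 - 9562 = -119610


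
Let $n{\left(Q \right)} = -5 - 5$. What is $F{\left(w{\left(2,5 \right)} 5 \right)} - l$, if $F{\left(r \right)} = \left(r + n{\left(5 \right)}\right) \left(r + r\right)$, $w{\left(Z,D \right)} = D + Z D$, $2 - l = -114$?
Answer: $9634$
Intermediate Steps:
$l = 116$ ($l = 2 - -114 = 2 + 114 = 116$)
$n{\left(Q \right)} = -10$ ($n{\left(Q \right)} = -5 - 5 = -10$)
$w{\left(Z,D \right)} = D + D Z$
$F{\left(r \right)} = 2 r \left(-10 + r\right)$ ($F{\left(r \right)} = \left(r - 10\right) \left(r + r\right) = \left(-10 + r\right) 2 r = 2 r \left(-10 + r\right)$)
$F{\left(w{\left(2,5 \right)} 5 \right)} - l = 2 \cdot 5 \left(1 + 2\right) 5 \left(-10 + 5 \left(1 + 2\right) 5\right) - 116 = 2 \cdot 5 \cdot 3 \cdot 5 \left(-10 + 5 \cdot 3 \cdot 5\right) - 116 = 2 \cdot 15 \cdot 5 \left(-10 + 15 \cdot 5\right) - 116 = 2 \cdot 75 \left(-10 + 75\right) - 116 = 2 \cdot 75 \cdot 65 - 116 = 9750 - 116 = 9634$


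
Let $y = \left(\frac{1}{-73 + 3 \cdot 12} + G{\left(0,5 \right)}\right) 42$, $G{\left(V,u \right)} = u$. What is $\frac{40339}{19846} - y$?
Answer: $- \frac{151877345}{734302} \approx -206.83$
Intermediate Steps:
$y = \frac{7728}{37}$ ($y = \left(\frac{1}{-73 + 3 \cdot 12} + 5\right) 42 = \left(\frac{1}{-73 + 36} + 5\right) 42 = \left(\frac{1}{-37} + 5\right) 42 = \left(- \frac{1}{37} + 5\right) 42 = \frac{184}{37} \cdot 42 = \frac{7728}{37} \approx 208.86$)
$\frac{40339}{19846} - y = \frac{40339}{19846} - \frac{7728}{37} = - \frac{151877345}{734302}$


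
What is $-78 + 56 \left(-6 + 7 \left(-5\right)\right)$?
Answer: $-2374$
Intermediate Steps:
$-78 + 56 \left(-6 + 7 \left(-5\right)\right) = -78 + 56 \left(-6 - 35\right) = -78 + 56 \left(-41\right) = -78 - 2296 = -2374$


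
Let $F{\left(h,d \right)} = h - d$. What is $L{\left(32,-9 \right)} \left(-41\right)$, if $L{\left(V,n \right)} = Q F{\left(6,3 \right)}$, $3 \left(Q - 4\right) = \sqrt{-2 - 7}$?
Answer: $-492 - 123 i \approx -492.0 - 123.0 i$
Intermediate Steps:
$Q = 4 + i$ ($Q = 4 + \frac{\sqrt{-2 - 7}}{3} = 4 + \frac{\sqrt{-9}}{3} = 4 + \frac{3 i}{3} = 4 + i \approx 4.0 + 1.0 i$)
$L{\left(V,n \right)} = 12 + 3 i$ ($L{\left(V,n \right)} = \left(4 + i\right) \left(6 - 3\right) = \left(4 + i\right) 3 = 12 + 3 i$)
$L{\left(32,-9 \right)} \left(-41\right) = \left(12 + 3 i\right) \left(-41\right) = -492 - 123 i$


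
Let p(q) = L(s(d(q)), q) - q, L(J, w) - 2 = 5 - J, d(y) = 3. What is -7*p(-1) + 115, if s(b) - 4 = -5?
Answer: 52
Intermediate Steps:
s(b) = -1 (s(b) = 4 - 5 = -1)
L(J, w) = 7 - J (L(J, w) = 2 + (5 - J) = 7 - J)
p(q) = 8 - q (p(q) = (7 - 1*(-1)) - q = (7 + 1) - q = 8 - q)
-7*p(-1) + 115 = -7*(8 - 1*(-1)) + 115 = -7*(8 + 1) + 115 = -7*9 + 115 = -63 + 115 = 52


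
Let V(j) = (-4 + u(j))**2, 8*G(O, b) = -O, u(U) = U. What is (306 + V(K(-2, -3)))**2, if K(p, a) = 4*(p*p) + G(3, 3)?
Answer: 797102289/4096 ≈ 1.9461e+5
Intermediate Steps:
G(O, b) = -O/8 (G(O, b) = (-O)/8 = -O/8)
K(p, a) = -3/8 + 4*p**2 (K(p, a) = 4*(p*p) - 1/8*3 = 4*p**2 - 3/8 = -3/8 + 4*p**2)
V(j) = (-4 + j)**2
(306 + V(K(-2, -3)))**2 = (306 + (-4 + (-3/8 + 4*(-2)**2))**2)**2 = (306 + (-4 + (-3/8 + 4*4))**2)**2 = (306 + (-4 + (-3/8 + 16))**2)**2 = (306 + (-4 + 125/8)**2)**2 = (306 + (93/8)**2)**2 = (306 + 8649/64)**2 = (28233/64)**2 = 797102289/4096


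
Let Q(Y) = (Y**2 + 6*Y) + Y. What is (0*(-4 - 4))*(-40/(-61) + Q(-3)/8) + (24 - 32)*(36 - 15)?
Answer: -168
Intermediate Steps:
Q(Y) = Y**2 + 7*Y
(0*(-4 - 4))*(-40/(-61) + Q(-3)/8) + (24 - 32)*(36 - 15) = (0*(-4 - 4))*(-40/(-61) - 3*(7 - 3)/8) + (24 - 32)*(36 - 15) = (0*(-8))*(-40*(-1/61) - 3*4*(1/8)) - 8*21 = 0*(40/61 - 12*1/8) - 168 = 0*(40/61 - 3/2) - 168 = 0*(-103/122) - 168 = 0 - 168 = -168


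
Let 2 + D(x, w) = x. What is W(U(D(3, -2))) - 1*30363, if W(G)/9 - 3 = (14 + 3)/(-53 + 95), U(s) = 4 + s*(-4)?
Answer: -424653/14 ≈ -30332.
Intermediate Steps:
D(x, w) = -2 + x
U(s) = 4 - 4*s
W(G) = 429/14 (W(G) = 27 + 9*((14 + 3)/(-53 + 95)) = 27 + 9*(17/42) = 27 + 51/14 = 429/14)
W(U(D(3, -2))) - 1*30363 = 429/14 - 1*30363 = 429/14 - 30363 = -424653/14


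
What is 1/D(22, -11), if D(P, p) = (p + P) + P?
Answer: 1/33 ≈ 0.030303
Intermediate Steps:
D(P, p) = p + 2*P (D(P, p) = (P + p) + P = p + 2*P)
1/D(22, -11) = 1/(-11 + 2*22) = 1/(-11 + 44) = 1/33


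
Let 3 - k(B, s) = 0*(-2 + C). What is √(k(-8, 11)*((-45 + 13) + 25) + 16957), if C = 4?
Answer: 2*√4234 ≈ 130.14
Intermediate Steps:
k(B, s) = 3 (k(B, s) = 3 - 0*(-2 + 4) = 3 - 0*2 = 3 - 1*0 = 3 + 0 = 3)
√(k(-8, 11)*((-45 + 13) + 25) + 16957) = √(3*((-45 + 13) + 25) + 16957) = √(3*(-32 + 25) + 16957) = √(3*(-7) + 16957) = √(-21 + 16957) = √16936 = 2*√4234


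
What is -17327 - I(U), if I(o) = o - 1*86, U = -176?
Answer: -17065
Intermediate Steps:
I(o) = -86 + o (I(o) = o - 86 = -86 + o)
-17327 - I(U) = -17327 - (-86 - 176) = -17327 - 1*(-262) = -17327 + 262 = -17065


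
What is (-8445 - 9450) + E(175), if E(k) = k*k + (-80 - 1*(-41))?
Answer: 12691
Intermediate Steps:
E(k) = -39 + k**2 (E(k) = k**2 + (-80 + 41) = k**2 - 39 = -39 + k**2)
(-8445 - 9450) + E(175) = (-8445 - 9450) + (-39 + 175**2) = -17895 + (-39 + 30625) = -17895 + 30586 = 12691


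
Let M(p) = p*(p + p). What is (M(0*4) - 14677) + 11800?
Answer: -2877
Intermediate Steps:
M(p) = 2*p² (M(p) = p*(2*p) = 2*p²)
(M(0*4) - 14677) + 11800 = (2*(0*4)² - 14677) + 11800 = (2*0² - 14677) + 11800 = (2*0 - 14677) + 11800 = (0 - 14677) + 11800 = -14677 + 11800 = -2877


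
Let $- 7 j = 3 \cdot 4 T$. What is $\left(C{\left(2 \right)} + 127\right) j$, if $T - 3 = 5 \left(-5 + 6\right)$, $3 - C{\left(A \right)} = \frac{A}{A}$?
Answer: $- \frac{12384}{7} \approx -1769.1$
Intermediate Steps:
$C{\left(A \right)} = 2$ ($C{\left(A \right)} = 3 - \frac{A}{A} = 3 - 1 = 2$)
$T = 8$ ($T = 3 + 5 \left(-5 + 6\right) = 3 + 5 \cdot 1 = 3 + 5 = 8$)
$j = - \frac{96}{7}$ ($j = - \frac{3 \cdot 4 \cdot 8}{7} = - \frac{12 \cdot 8}{7} = \left(- \frac{1}{7}\right) 96 = - \frac{96}{7} \approx -13.714$)
$\left(C{\left(2 \right)} + 127\right) j = \left(2 + 127\right) \left(- \frac{96}{7}\right) = 129 \left(- \frac{96}{7}\right) = - \frac{12384}{7}$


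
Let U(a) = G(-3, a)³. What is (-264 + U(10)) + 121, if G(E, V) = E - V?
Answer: -2340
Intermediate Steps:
U(a) = (-3 - a)³
(-264 + U(10)) + 121 = (-264 - (3 + 10)³) + 121 = (-264 - 1*13³) + 121 = (-264 - 1*2197) + 121 = (-264 - 2197) + 121 = -2461 + 121 = -2340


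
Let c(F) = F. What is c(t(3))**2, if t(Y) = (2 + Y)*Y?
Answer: 225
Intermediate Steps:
t(Y) = Y*(2 + Y)
c(t(3))**2 = (3*(2 + 3))**2 = (3*5)**2 = 15**2 = 225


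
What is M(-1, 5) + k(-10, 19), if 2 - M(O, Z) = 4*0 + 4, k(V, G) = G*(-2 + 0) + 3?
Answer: -37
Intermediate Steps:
k(V, G) = 3 - 2*G (k(V, G) = G*(-2) + 3 = -2*G + 3 = 3 - 2*G)
M(O, Z) = -2 (M(O, Z) = 2 - (4*0 + 4) = 2 - (0 + 4) = 2 - 1*4 = 2 - 4 = -2)
M(-1, 5) + k(-10, 19) = -2 + (3 - 2*19) = -2 + (3 - 38) = -2 - 35 = -37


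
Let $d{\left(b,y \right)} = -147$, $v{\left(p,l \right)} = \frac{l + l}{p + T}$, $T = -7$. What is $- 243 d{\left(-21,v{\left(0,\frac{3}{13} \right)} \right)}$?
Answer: $35721$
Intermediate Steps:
$v{\left(p,l \right)} = \frac{2 l}{-7 + p}$ ($v{\left(p,l \right)} = \frac{l + l}{p - 7} = \frac{2 l}{-7 + p}$)
$- 243 d{\left(-21,v{\left(0,\frac{3}{13} \right)} \right)} = \left(-243\right) \left(-147\right) = 35721$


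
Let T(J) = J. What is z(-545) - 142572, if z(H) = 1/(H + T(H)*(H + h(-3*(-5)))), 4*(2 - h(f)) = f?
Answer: -169622898416/1189735 ≈ -1.4257e+5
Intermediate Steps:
h(f) = 2 - f/4
z(H) = 1/(H + H*(-7/4 + H)) (z(H) = 1/(H + H*(H + (2 - (-3)*(-5)/4))) = 1/(H + H*(H + (2 - 1/4*15))) = 1/(H + H*(H + (2 - 15/4))) = 1/(H + H*(H - 7/4)) = 1/(H + H*(-7/4 + H)))
z(-545) - 142572 = 4/(-545*(-3 + 4*(-545))) - 142572 = 4*(-1/545)/(-3 - 2180) - 142572 = 4*(-1/545)/(-2183) - 142572 = 4*(-1/545)*(-1/2183) - 142572 = 4/1189735 - 142572 = -169622898416/1189735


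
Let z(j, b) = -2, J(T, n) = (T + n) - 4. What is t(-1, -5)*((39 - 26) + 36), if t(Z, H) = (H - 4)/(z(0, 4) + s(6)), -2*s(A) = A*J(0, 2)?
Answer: -441/4 ≈ -110.25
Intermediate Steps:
J(T, n) = -4 + T + n
s(A) = A (s(A) = -A*(-4 + 0 + 2)/2 = -A*(-2)/2 = -(-1)*A = A)
t(Z, H) = -1 + H/4 (t(Z, H) = (H - 4)/(-2 + 6) = (-4 + H)/4 = (-4 + H)*(¼) = -1 + H/4)
t(-1, -5)*((39 - 26) + 36) = (-1 + (¼)*(-5))*((39 - 26) + 36) = (-1 - 5/4)*(13 + 36) = -9/4*49 = -441/4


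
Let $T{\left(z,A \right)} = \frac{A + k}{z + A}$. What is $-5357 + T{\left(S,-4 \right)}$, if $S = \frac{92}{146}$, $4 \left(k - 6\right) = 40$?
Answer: $- \frac{219783}{41} \approx -5360.6$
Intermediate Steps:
$k = 16$ ($k = 6 + \frac{1}{4} \cdot 40 = 6 + 10 = 16$)
$S = \frac{46}{73}$ ($S = 92 \cdot \frac{1}{146} = \frac{46}{73} \approx 0.63014$)
$T{\left(z,A \right)} = \frac{16 + A}{A + z}$ ($T{\left(z,A \right)} = \frac{A + 16}{z + A} = \frac{16 + A}{A + z}$)
$-5357 + T{\left(S,-4 \right)} = -5357 + \frac{16 - 4}{-4 + \frac{46}{73}} = -5357 + \frac{1}{- \frac{246}{73}} \cdot 12 = -5357 - \frac{146}{41} = - \frac{219783}{41}$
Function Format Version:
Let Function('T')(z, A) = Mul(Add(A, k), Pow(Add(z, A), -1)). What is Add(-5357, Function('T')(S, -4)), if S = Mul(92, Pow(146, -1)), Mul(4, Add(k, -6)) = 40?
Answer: Rational(-219783, 41) ≈ -5360.6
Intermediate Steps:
k = 16 (k = Add(6, Mul(Rational(1, 4), 40)) = Add(6, 10) = 16)
S = Rational(46, 73) (S = Mul(92, Rational(1, 146)) = Rational(46, 73) ≈ 0.63014)
Function('T')(z, A) = Mul(Pow(Add(A, z), -1), Add(16, A)) (Function('T')(z, A) = Mul(Add(A, 16), Pow(Add(z, A), -1)) = Mul(Add(16, A), Pow(Add(A, z), -1)) = Mul(Pow(Add(A, z), -1), Add(16, A)))
Add(-5357, Function('T')(S, -4)) = Add(-5357, Mul(Pow(Add(-4, Rational(46, 73)), -1), Add(16, -4))) = Add(-5357, Mul(Pow(Rational(-246, 73), -1), 12)) = Add(-5357, Mul(Rational(-73, 246), 12)) = Add(-5357, Rational(-146, 41)) = Rational(-219783, 41)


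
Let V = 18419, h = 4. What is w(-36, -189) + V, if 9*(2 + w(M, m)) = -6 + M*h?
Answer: 55201/3 ≈ 18400.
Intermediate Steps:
w(M, m) = -8/3 + 4*M/9 (w(M, m) = -2 + (-6 + M*4)/9 = -2 + (-6 + 4*M)/9 = -2 + (-⅔ + 4*M/9) = -8/3 + 4*M/9)
w(-36, -189) + V = (-8/3 + (4/9)*(-36)) + 18419 = (-8/3 - 16) + 18419 = -56/3 + 18419 = 55201/3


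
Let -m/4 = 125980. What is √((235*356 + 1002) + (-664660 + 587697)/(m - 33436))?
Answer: √6111579592995265/268678 ≈ 290.97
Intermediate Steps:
m = -503920 (m = -4*125980 = -503920)
√((235*356 + 1002) + (-664660 + 587697)/(m - 33436)) = √((235*356 + 1002) + (-664660 + 587697)/(-503920 - 33436)) = √((83660 + 1002) - 76963/(-537356)) = √(84662 - 76963*(-1/537356)) = √(84662 + 76963/537356) = √(45493710635/537356) = √6111579592995265/268678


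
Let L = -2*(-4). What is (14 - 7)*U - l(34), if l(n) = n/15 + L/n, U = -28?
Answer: -50618/255 ≈ -198.50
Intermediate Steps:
L = 8
l(n) = 8/n + n/15 (l(n) = n/15 + 8/n = 8/n + n/15)
(14 - 7)*U - l(34) = (14 - 7)*(-28) - (8/34 + (1/15)*34) = 7*(-28) - (8*(1/34) + 34/15) = -196 - (4/17 + 34/15) = -196 - 1*638/255 = -196 - 638/255 = -50618/255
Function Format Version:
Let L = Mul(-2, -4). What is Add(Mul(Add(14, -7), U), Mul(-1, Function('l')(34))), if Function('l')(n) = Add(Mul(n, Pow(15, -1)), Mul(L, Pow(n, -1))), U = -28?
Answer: Rational(-50618, 255) ≈ -198.50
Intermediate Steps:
L = 8
Function('l')(n) = Add(Mul(8, Pow(n, -1)), Mul(Rational(1, 15), n)) (Function('l')(n) = Add(Mul(n, Pow(15, -1)), Mul(8, Pow(n, -1))) = Add(Mul(n, Rational(1, 15)), Mul(8, Pow(n, -1))) = Add(Mul(Rational(1, 15), n), Mul(8, Pow(n, -1))) = Add(Mul(8, Pow(n, -1)), Mul(Rational(1, 15), n)))
Add(Mul(Add(14, -7), U), Mul(-1, Function('l')(34))) = Add(Mul(Add(14, -7), -28), Mul(-1, Add(Mul(8, Pow(34, -1)), Mul(Rational(1, 15), 34)))) = Add(Mul(7, -28), Mul(-1, Add(Mul(8, Rational(1, 34)), Rational(34, 15)))) = Add(-196, Mul(-1, Add(Rational(4, 17), Rational(34, 15)))) = Add(-196, Mul(-1, Rational(638, 255))) = Add(-196, Rational(-638, 255)) = Rational(-50618, 255)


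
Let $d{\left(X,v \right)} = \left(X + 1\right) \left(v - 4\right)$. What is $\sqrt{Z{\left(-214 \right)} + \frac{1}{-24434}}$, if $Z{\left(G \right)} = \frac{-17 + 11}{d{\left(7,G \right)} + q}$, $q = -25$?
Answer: $\frac{\sqrt{6260311251910}}{43223746} \approx 0.057886$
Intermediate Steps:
$d{\left(X,v \right)} = \left(1 + X\right) \left(-4 + v\right)$
$Z{\left(G \right)} = - \frac{6}{-57 + 8 G}$ ($Z{\left(G \right)} = \frac{-17 + 11}{\left(-4 + G - 28 + 7 G\right) - 25} = - \frac{6}{\left(-4 + G - 28 + 7 G\right) - 25} = - \frac{6}{\left(-32 + 8 G\right) - 25} = - \frac{6}{-57 + 8 G}$)
$\sqrt{Z{\left(-214 \right)} + \frac{1}{-24434}} = \sqrt{- \frac{6}{-57 + 8 \left(-214\right)} + \frac{1}{-24434}} = \sqrt{- \frac{6}{-57 - 1712} - \frac{1}{24434}} = \sqrt{- \frac{6}{-1769} - \frac{1}{24434}} = \sqrt{\left(-6\right) \left(- \frac{1}{1769}\right) - \frac{1}{24434}} = \sqrt{\frac{6}{1769} - \frac{1}{24434}} = \sqrt{\frac{144835}{43223746}} = \frac{\sqrt{6260311251910}}{43223746}$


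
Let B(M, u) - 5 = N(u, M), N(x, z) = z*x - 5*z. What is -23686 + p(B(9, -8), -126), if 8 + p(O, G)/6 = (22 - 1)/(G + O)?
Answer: -403487/17 ≈ -23735.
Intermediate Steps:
N(x, z) = -5*z + x*z (N(x, z) = x*z - 5*z = -5*z + x*z)
B(M, u) = 5 + M*(-5 + u)
p(O, G) = -48 + 126/(G + O) (p(O, G) = -48 + 6*((22 - 1)/(G + O)) = -48 + 6*(21/(G + O)) = -48 + 126/(G + O))
-23686 + p(B(9, -8), -126) = -23686 + 6*(21 - 8*(-126) - 8*(5 + 9*(-5 - 8)))/(-126 + (5 + 9*(-5 - 8))) = -23686 + 6*(21 + 1008 - 8*(5 + 9*(-13)))/(-126 + (5 + 9*(-13))) = -23686 + 6*(21 + 1008 - 8*(5 - 117))/(-126 + (5 - 117)) = -23686 + 6*(21 + 1008 - 8*(-112))/(-126 - 112) = -23686 + 6*(21 + 1008 + 896)/(-238) = -23686 + 6*(-1/238)*1925 = -23686 - 825/17 = -403487/17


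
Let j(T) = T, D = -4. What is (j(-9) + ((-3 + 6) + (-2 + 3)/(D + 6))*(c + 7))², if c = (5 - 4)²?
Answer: 361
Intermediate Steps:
c = 1 (c = 1² = 1)
(j(-9) + ((-3 + 6) + (-2 + 3)/(D + 6))*(c + 7))² = (-9 + ((-3 + 6) + (-2 + 3)/(-4 + 6))*(1 + 7))² = (-9 + (3 + 1/2)*8)² = (-9 + (3 + 1*(½))*8)² = (-9 + (3 + ½)*8)² = (-9 + (7/2)*8)² = (-9 + 28)² = 19² = 361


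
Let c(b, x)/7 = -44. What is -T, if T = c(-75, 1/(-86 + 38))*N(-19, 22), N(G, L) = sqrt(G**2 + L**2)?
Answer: 4004*sqrt(5) ≈ 8953.2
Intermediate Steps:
c(b, x) = -308 (c(b, x) = 7*(-44) = -308)
T = -4004*sqrt(5) (T = -308*sqrt((-19)**2 + 22**2) = -308*sqrt(361 + 484) = -4004*sqrt(5) ≈ -8953.2)
-T = -(-4004)*sqrt(5) = 4004*sqrt(5)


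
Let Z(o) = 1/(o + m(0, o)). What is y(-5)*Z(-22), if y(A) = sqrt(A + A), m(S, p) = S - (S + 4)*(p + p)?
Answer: I*sqrt(10)/154 ≈ 0.020534*I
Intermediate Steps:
m(S, p) = S - 2*p*(4 + S) (m(S, p) = S - (4 + S)*2*p = S - 2*p*(4 + S))
Z(o) = -1/(7*o) (Z(o) = 1/(o + (0 - 8*o - 2*0*o)) = 1/(o + (0 - 8*o + 0)) = 1/(o - 8*o) = 1/(-7*o) = -1/(7*o))
y(A) = sqrt(2)*sqrt(A) (y(A) = sqrt(2*A) = sqrt(2)*sqrt(A))
y(-5)*Z(-22) = (sqrt(2)*sqrt(-5))*(-1/7/(-22)) = (sqrt(2)*(I*sqrt(5)))*(-1/7*(-1/22)) = (I*sqrt(10))*(1/154) = I*sqrt(10)/154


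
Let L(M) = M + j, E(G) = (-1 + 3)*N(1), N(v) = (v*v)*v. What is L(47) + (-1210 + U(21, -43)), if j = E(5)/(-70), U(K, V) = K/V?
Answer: -1751093/1505 ≈ -1163.5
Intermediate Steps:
N(v) = v³ (N(v) = v²*v = v³)
E(G) = 2 (E(G) = (-1 + 3)*1³ = 2*1 = 2)
j = -1/35 (j = 2/(-70) = 2*(-1/70) = -1/35 ≈ -0.028571)
L(M) = -1/35 + M (L(M) = M - 1/35 = -1/35 + M)
L(47) + (-1210 + U(21, -43)) = (-1/35 + 47) + (-1210 + 21/(-43)) = 1644/35 + (-1210 + 21*(-1/43)) = 1644/35 + (-1210 - 21/43) = 1644/35 - 52051/43 = -1751093/1505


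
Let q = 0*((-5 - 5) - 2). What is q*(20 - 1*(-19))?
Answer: 0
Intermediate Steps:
q = 0 (q = 0*(-10 - 2) = 0*(-12) = 0)
q*(20 - 1*(-19)) = 0*(20 - 1*(-19)) = 0*(20 + 19) = 0*39 = 0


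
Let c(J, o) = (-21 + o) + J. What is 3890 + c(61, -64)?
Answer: 3866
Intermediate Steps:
c(J, o) = -21 + J + o
3890 + c(61, -64) = 3890 + (-21 + 61 - 64) = 3890 - 24 = 3866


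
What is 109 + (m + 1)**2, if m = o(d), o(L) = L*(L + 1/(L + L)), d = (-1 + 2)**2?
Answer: 461/4 ≈ 115.25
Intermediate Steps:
d = 1 (d = 1**2 = 1)
o(L) = L*(L + 1/(2*L))
m = 3/2 (m = 1/2 + 1**2 = 1/2 + 1 = 3/2 ≈ 1.5000)
109 + (m + 1)**2 = 109 + (3/2 + 1)**2 = 109 + (5/2)**2 = 109 + 25/4 = 461/4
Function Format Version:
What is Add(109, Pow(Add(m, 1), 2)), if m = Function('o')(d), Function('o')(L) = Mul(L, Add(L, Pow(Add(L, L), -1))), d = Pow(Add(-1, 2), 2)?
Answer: Rational(461, 4) ≈ 115.25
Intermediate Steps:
d = 1 (d = Pow(1, 2) = 1)
Function('o')(L) = Mul(L, Add(L, Mul(Rational(1, 2), Pow(L, -1)))) (Function('o')(L) = Mul(L, Add(L, Pow(Mul(2, L), -1))) = Mul(L, Add(L, Mul(Rational(1, 2), Pow(L, -1)))))
m = Rational(3, 2) (m = Add(Rational(1, 2), Pow(1, 2)) = Add(Rational(1, 2), 1) = Rational(3, 2) ≈ 1.5000)
Add(109, Pow(Add(m, 1), 2)) = Add(109, Pow(Add(Rational(3, 2), 1), 2)) = Add(109, Pow(Rational(5, 2), 2)) = Add(109, Rational(25, 4)) = Rational(461, 4)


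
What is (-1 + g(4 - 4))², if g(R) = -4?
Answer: 25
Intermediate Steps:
(-1 + g(4 - 4))² = (-1 - 4)² = (-5)² = 25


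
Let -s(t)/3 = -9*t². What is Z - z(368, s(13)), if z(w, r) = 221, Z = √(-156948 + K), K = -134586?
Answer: -221 + I*√291534 ≈ -221.0 + 539.94*I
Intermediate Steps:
Z = I*√291534 (Z = √(-156948 - 134586) = √(-291534) = I*√291534 ≈ 539.94*I)
s(t) = 27*t² (s(t) = -(-27)*t² = 27*t²)
Z - z(368, s(13)) = I*√291534 - 1*221 = I*√291534 - 221 = -221 + I*√291534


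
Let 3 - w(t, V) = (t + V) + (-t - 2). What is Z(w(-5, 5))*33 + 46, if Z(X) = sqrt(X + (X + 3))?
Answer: 46 + 33*sqrt(3) ≈ 103.16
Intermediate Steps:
w(t, V) = 5 - V (w(t, V) = 3 - ((t + V) + (-t - 2)) = 3 - ((V + t) + (-2 - t)) = 3 - (-2 + V) = 3 + (2 - V) = 5 - V)
Z(X) = sqrt(3 + 2*X) (Z(X) = sqrt(X + (3 + X)) = sqrt(3 + 2*X))
Z(w(-5, 5))*33 + 46 = sqrt(3 + 2*(5 - 1*5))*33 + 46 = sqrt(3 + 2*(5 - 5))*33 + 46 = sqrt(3 + 2*0)*33 + 46 = sqrt(3 + 0)*33 + 46 = sqrt(3)*33 + 46 = 33*sqrt(3) + 46 = 46 + 33*sqrt(3)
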